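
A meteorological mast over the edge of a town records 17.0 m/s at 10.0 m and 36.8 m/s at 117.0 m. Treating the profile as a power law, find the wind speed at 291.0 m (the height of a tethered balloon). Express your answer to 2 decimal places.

First find α: α = ln(V₂/V₁)/ln(z₂/z₁) = ln(36.8/17.0)/ln(117.0/10.0) = 0.77228/2.45959 = 0.3140
Extrapolate from 117.0 m to 291.0 m: V₃ = 36.8 × (291.0/117.0)^0.3140 = 36.8 × 1.3312 = 48.9887 m/s

48.99 m/s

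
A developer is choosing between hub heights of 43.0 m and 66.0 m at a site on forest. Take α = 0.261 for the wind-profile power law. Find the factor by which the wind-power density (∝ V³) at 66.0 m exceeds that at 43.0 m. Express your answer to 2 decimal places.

Speed ratio: V_B/V_A = (z_B/z_A)^α = (66.0/43.0)^0.261 = (1.5349)^0.261 = 1.11832
Power-density ratio: P_B/P_A = (V_B/V_A)³ = (1.11832)³ = 1.39861

1.40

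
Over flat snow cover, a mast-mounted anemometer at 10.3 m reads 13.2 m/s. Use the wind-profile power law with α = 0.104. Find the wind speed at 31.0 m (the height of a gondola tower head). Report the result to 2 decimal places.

14.80 m/s

Power-law profile: V₂ = V₁ · (z₂/z₁)^α
V₂ = 13.2 × (31.0/10.3)^0.104 = 13.2 × (3.0097)^0.104
    = 13.2 × 1.1214 = 14.8027 m/s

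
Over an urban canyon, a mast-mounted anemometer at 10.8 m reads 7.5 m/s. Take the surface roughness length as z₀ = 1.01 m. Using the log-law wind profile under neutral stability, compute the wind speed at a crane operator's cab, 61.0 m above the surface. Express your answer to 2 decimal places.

Log law: V(z) ∝ ln(z/z₀), so V₂/V₁ = ln(z₂/z₀) / ln(z₁/z₀).
ln(61.0/1.01) = 4.1009, ln(10.8/1.01) = 2.3696
V₂ = 7.5 × 4.1009/2.3696 = 7.5 × 1.7306 = 12.9798 m/s

12.98 m/s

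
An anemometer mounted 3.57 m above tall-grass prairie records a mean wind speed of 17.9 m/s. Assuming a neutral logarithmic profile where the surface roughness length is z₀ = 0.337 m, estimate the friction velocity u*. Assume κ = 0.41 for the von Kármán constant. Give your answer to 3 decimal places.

Log law: V(z) = (u*/κ) · ln(z/z₀) ⇒ u* = κ · V / ln(z/z₀)
u* = 0.41 × 17.9 / ln(3.57/0.337) = 0.41 × 17.9 / 2.3602
   = 7.3390 / 2.3602 = 3.1094 m/s

u* ≈ 3.109 m/s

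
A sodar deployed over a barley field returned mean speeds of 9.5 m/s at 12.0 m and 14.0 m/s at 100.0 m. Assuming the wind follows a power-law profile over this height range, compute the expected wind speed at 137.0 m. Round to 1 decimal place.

First find α: α = ln(V₂/V₁)/ln(z₂/z₁) = ln(14.0/9.5)/ln(100.0/12.0) = 0.38777/2.12026 = 0.1829
Extrapolate from 100.0 m to 137.0 m: V₃ = 14.0 × (137.0/100.0)^0.1829 = 14.0 × 1.0593 = 14.8297 m/s

14.8 m/s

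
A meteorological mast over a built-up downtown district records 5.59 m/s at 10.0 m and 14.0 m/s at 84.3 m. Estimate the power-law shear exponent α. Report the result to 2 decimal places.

Power law: V₂/V₁ = (z₂/z₁)^α ⇒ α = ln(V₂/V₁) / ln(z₂/z₁)
α = ln(14.0/5.59) / ln(84.3/10.0) = ln(2.5045) / ln(8.4300)
  = 0.91808 / 2.13180 = 0.43066

α ≈ 0.43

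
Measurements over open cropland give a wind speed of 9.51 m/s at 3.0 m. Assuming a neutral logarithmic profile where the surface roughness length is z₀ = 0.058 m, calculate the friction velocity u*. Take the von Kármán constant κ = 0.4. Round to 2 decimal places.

u* ≈ 0.96 m/s

Log law: V(z) = (u*/κ) · ln(z/z₀) ⇒ u* = κ · V / ln(z/z₀)
u* = 0.4 × 9.51 / ln(3.0/0.058) = 0.4 × 9.51 / 3.9459
   = 3.8040 / 3.9459 = 0.9640 m/s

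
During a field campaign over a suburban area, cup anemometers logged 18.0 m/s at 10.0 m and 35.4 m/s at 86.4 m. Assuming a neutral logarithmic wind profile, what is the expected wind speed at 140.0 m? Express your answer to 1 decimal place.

Log law: V ∝ ln(z/z₀). From the pair, with r = V₁/V₂ = 0.50847,
ln z₀ = (ln z₁ − r·ln z₂)/(1 − r) = (2.3026 − 0.50847×4.4590)/0.49153 = 0.0718 → z₀ = 1.074 m
V₃ = V₁ · ln(z₃/z₀)/ln(z₁/z₀) = 18.0 × 4.8698/2.2308 = 39.2945 m/s

39.3 m/s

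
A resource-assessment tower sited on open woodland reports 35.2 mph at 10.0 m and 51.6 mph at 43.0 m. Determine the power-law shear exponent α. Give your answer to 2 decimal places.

Power law: V₂/V₁ = (z₂/z₁)^α ⇒ α = ln(V₂/V₁) / ln(z₂/z₁)
α = ln(51.6/35.2) / ln(43.0/10.0) = ln(1.4659) / ln(4.3000)
  = 0.38248 / 1.45862 = 0.26222

α ≈ 0.26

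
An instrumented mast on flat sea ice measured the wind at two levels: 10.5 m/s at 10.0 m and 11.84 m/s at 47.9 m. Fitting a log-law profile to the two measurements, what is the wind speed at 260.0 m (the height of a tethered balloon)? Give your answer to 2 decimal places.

13.29 m/s

Log law: V ∝ ln(z/z₀). From the pair, with r = V₁/V₂ = 0.88682,
ln z₀ = (ln z₁ − r·ln z₂)/(1 − r) = (2.3026 − 0.88682×3.8691)/0.11318 = -9.9725 → z₀ = 0.00004667 m
V₃ = V₁ · ln(z₃/z₀)/ln(z₁/z₀) = 10.5 × 15.5331/12.2751 = 13.2870 m/s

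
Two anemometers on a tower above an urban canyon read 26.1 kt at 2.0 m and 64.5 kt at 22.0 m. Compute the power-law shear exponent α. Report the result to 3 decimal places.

Power law: V₂/V₁ = (z₂/z₁)^α ⇒ α = ln(V₂/V₁) / ln(z₂/z₁)
α = ln(64.5/26.1) / ln(22.0/2.0) = ln(2.4713) / ln(11.0000)
  = 0.90473 / 2.39790 = 0.37730

α ≈ 0.377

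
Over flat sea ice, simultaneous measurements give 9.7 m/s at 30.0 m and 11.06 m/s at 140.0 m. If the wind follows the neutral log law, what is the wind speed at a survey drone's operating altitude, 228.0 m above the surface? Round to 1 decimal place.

Log law: V ∝ ln(z/z₀). From the pair, with r = V₁/V₂ = 0.87703,
ln z₀ = (ln z₁ − r·ln z₂)/(1 − r) = (3.4012 − 0.87703×4.9416)/0.12297 = -7.5858 → z₀ = 0.0005076 m
V₃ = V₁ · ln(z₃/z₀)/ln(z₁/z₀) = 9.7 × 13.0151/10.9870 = 11.4906 m/s

11.5 m/s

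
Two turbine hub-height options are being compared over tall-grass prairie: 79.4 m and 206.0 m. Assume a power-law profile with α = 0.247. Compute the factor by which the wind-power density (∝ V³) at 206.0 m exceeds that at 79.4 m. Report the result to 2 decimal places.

Speed ratio: V_B/V_A = (z_B/z_A)^α = (206.0/79.4)^0.247 = (2.5945)^0.247 = 1.26552
Power-density ratio: P_B/P_A = (V_B/V_A)³ = (1.26552)³ = 2.02679

2.03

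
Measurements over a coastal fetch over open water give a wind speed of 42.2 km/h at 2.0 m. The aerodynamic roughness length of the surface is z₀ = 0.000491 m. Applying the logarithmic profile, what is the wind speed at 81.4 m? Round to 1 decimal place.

61.0 km/h

Log law: V(z) ∝ ln(z/z₀), so V₂/V₁ = ln(z₂/z₀) / ln(z₁/z₀).
ln(81.4/0.000491) = 12.0184, ln(2.0/0.000491) = 8.3122
V₂ = 42.2 × 12.0184/8.3122 = 42.2 × 1.4459 = 61.0160 km/h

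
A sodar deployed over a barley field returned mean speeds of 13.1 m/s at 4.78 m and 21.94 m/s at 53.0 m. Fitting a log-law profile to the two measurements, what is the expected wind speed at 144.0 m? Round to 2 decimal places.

Log law: V ∝ ln(z/z₀). From the pair, with r = V₁/V₂ = 0.59708,
ln z₀ = (ln z₁ − r·ln z₂)/(1 − r) = (1.5644 − 0.59708×3.9703)/0.40292 = -2.0008 → z₀ = 0.1352 m
V₃ = V₁ · ln(z₃/z₀)/ln(z₁/z₀) = 13.1 × 6.9706/3.5652 = 25.6126 m/s

25.61 m/s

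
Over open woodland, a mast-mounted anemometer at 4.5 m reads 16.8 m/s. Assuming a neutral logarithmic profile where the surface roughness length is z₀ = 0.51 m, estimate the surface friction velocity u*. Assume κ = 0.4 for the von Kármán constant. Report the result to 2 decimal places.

u* ≈ 3.09 m/s

Log law: V(z) = (u*/κ) · ln(z/z₀) ⇒ u* = κ · V / ln(z/z₀)
u* = 0.4 × 16.8 / ln(4.5/0.51) = 0.4 × 16.8 / 2.1774
   = 6.7200 / 2.1774 = 3.0862 m/s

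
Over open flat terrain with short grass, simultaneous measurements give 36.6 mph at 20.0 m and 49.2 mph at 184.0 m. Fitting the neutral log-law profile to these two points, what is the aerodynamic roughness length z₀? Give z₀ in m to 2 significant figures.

Log law: V(z) ∝ ln(z/z₀). With r = V₁/V₂ = 36.6/49.2 = 0.74390,
r · ln(z₂/z₀) = ln(z₁/z₀) ⇒ ln z₀ = (ln z₁ − r·ln z₂)/(1 − r)
ln z₀ = (2.99573 − 0.74390×5.21494) / 0.25610 = -3.4505
z₀ = exp(-3.4505) = 0.03173 m

z₀ ≈ 0.032 m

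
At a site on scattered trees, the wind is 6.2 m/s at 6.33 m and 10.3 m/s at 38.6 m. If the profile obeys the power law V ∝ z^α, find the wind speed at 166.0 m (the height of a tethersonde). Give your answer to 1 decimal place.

15.5 m/s

First find α: α = ln(V₂/V₁)/ln(z₂/z₁) = ln(10.3/6.2)/ln(38.6/6.33) = 0.50759/1.80795 = 0.2808
Extrapolate from 38.6 m to 166.0 m: V₃ = 10.3 × (166.0/38.6)^0.2808 = 10.3 × 1.5061 = 15.5132 m/s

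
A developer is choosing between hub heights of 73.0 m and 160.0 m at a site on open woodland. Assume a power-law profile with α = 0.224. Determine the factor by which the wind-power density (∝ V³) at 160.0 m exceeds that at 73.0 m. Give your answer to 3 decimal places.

1.694

Speed ratio: V_B/V_A = (z_B/z_A)^α = (160.0/73.0)^0.224 = (2.1918)^0.224 = 1.19217
Power-density ratio: P_B/P_A = (V_B/V_A)³ = (1.19217)³ = 1.69440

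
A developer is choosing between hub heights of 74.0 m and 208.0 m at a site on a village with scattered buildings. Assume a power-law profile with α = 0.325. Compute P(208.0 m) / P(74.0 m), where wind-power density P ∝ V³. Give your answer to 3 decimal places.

Speed ratio: V_B/V_A = (z_B/z_A)^α = (208.0/74.0)^0.325 = (2.8108)^0.325 = 1.39917
Power-density ratio: P_B/P_A = (V_B/V_A)³ = (1.39917)³ = 2.73912

2.739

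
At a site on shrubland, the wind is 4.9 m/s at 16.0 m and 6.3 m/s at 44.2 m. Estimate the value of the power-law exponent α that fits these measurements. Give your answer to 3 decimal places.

Power law: V₂/V₁ = (z₂/z₁)^α ⇒ α = ln(V₂/V₁) / ln(z₂/z₁)
α = ln(6.3/4.9) / ln(44.2/16.0) = ln(1.2857) / ln(2.7625)
  = 0.25131 / 1.01614 = 0.24732

α ≈ 0.247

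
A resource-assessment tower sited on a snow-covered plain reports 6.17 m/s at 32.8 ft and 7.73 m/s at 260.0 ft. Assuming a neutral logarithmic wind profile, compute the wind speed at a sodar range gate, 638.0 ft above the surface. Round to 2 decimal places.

Log law: V ∝ ln(z/z₀). From the pair, with r = V₁/V₂ = 0.79819,
ln z₀ = (ln z₁ − r·ln z₂)/(1 − r) = (3.4904 − 0.79819×5.5607)/0.20181 = -4.6977 → z₀ = 0.009116 ft
V₃ = V₁ · ln(z₃/z₀)/ln(z₁/z₀) = 6.17 × 11.1560/8.1881 = 8.4064 m/s

8.41 m/s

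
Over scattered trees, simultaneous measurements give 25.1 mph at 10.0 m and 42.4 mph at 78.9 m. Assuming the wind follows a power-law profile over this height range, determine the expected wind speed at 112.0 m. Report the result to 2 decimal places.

First find α: α = ln(V₂/V₁)/ln(z₂/z₁) = ln(42.4/25.1)/ln(78.9/10.0) = 0.52428/2.06560 = 0.2538
Extrapolate from 78.9 m to 112.0 m: V₃ = 42.4 × (112.0/78.9)^0.2538 = 42.4 × 1.0930 = 46.3427 mph

46.34 mph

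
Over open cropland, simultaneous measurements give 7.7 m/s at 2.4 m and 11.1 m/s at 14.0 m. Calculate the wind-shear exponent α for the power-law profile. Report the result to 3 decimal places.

α ≈ 0.207

Power law: V₂/V₁ = (z₂/z₁)^α ⇒ α = ln(V₂/V₁) / ln(z₂/z₁)
α = ln(11.1/7.7) / ln(14.0/2.4) = ln(1.4416) / ln(5.8333)
  = 0.36572 / 1.76359 = 0.20738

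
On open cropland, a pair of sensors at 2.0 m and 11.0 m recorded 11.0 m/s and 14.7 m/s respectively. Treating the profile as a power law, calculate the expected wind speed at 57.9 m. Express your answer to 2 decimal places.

First find α: α = ln(V₂/V₁)/ln(z₂/z₁) = ln(14.7/11.0)/ln(11.0/2.0) = 0.28995/1.70475 = 0.1701
Extrapolate from 11.0 m to 57.9 m: V₃ = 14.7 × (57.9/11.0)^0.1701 = 14.7 × 1.3264 = 19.4983 m/s

19.50 m/s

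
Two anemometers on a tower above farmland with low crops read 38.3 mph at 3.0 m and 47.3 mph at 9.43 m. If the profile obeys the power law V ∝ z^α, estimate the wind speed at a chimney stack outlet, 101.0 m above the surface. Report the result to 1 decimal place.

73.2 mph

First find α: α = ln(V₂/V₁)/ln(z₂/z₁) = ln(47.3/38.3)/ln(9.43/3.0) = 0.21106/1.14528 = 0.1843
Extrapolate from 9.43 m to 101.0 m: V₃ = 47.3 × (101.0/9.43)^0.1843 = 47.3 × 1.5480 = 73.2219 mph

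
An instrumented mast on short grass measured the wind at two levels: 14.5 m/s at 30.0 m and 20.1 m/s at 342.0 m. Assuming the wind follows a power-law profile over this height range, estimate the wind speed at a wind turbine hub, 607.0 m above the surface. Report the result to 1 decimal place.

21.7 m/s

First find α: α = ln(V₂/V₁)/ln(z₂/z₁) = ln(20.1/14.5)/ln(342.0/30.0) = 0.32657/2.43361 = 0.1342
Extrapolate from 342.0 m to 607.0 m: V₃ = 20.1 × (607.0/342.0)^0.1342 = 20.1 × 1.0800 = 21.7086 m/s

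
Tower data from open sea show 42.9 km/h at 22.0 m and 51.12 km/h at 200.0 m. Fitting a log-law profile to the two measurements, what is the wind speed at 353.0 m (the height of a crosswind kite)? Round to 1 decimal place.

Log law: V ∝ ln(z/z₀). From the pair, with r = V₁/V₂ = 0.83920,
ln z₀ = (ln z₁ − r·ln z₂)/(1 − r) = (3.0910 − 0.83920×5.2983)/0.16080 = -8.4287 → z₀ = 0.0002185 m
V₃ = V₁ · ln(z₃/z₀)/ln(z₁/z₀) = 42.9 × 14.2951/11.5197 = 53.2358 km/h

53.2 km/h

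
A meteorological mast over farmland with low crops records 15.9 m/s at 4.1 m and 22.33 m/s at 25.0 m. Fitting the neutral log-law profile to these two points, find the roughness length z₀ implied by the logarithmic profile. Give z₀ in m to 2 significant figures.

z₀ ≈ 0.047 m

Log law: V(z) ∝ ln(z/z₀). With r = V₁/V₂ = 15.9/22.33 = 0.71205,
r · ln(z₂/z₀) = ln(z₁/z₀) ⇒ ln z₀ = (ln z₁ − r·ln z₂)/(1 − r)
ln z₀ = (1.41099 − 0.71205×3.21888) / 0.28795 = -3.0595
z₀ = exp(-3.0595) = 0.04691 m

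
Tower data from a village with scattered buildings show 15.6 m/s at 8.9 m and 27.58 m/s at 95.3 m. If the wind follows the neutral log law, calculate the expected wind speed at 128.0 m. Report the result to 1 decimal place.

29.1 m/s

Log law: V ∝ ln(z/z₀). From the pair, with r = V₁/V₂ = 0.56563,
ln z₀ = (ln z₁ − r·ln z₂)/(1 − r) = (2.1861 − 0.56563×4.5570)/0.43437 = -0.9014 → z₀ = 0.4060 m
V₃ = V₁ · ln(z₃/z₀)/ln(z₁/z₀) = 15.6 × 5.7534/3.0874 = 29.0706 m/s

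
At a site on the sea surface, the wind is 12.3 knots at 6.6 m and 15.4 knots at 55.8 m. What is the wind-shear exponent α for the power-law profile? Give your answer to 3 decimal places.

Power law: V₂/V₁ = (z₂/z₁)^α ⇒ α = ln(V₂/V₁) / ln(z₂/z₁)
α = ln(15.4/12.3) / ln(55.8/6.6) = ln(1.2520) / ln(8.4545)
  = 0.22477 / 2.13470 = 0.10529

α ≈ 0.105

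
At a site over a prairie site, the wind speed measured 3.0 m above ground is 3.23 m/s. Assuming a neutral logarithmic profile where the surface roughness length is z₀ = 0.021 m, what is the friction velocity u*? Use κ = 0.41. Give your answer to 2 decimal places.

Log law: V(z) = (u*/κ) · ln(z/z₀) ⇒ u* = κ · V / ln(z/z₀)
u* = 0.41 × 3.23 / ln(3.0/0.021) = 0.41 × 3.23 / 4.9618
   = 1.3243 / 4.9618 = 0.2669 m/s

u* ≈ 0.27 m/s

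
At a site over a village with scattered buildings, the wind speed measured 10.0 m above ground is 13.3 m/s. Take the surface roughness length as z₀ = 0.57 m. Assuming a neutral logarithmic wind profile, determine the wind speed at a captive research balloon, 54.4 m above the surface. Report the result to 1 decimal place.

21.2 m/s

Log law: V(z) ∝ ln(z/z₀), so V₂/V₁ = ln(z₂/z₀) / ln(z₁/z₀).
ln(54.4/0.57) = 4.5585, ln(10.0/0.57) = 2.8647
V₂ = 13.3 × 4.5585/2.8647 = 13.3 × 1.5913 = 21.1637 m/s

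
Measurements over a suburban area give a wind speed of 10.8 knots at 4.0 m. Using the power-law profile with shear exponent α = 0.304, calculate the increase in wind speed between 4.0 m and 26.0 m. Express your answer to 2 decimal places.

8.28 knots

Power law: V₂ = V₁ · (z₂/z₁)^α = 10.8 × (6.5000)^0.304 = 19.0787 knots
ΔV = 19.0787 − 10.8 = 8.2787 knots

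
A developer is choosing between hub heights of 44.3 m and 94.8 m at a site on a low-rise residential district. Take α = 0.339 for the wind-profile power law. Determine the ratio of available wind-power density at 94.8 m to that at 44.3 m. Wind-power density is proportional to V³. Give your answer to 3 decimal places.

Speed ratio: V_B/V_A = (z_B/z_A)^α = (94.8/44.3)^0.339 = (2.1400)^0.339 = 1.29422
Power-density ratio: P_B/P_A = (V_B/V_A)³ = (1.29422)³ = 2.16781

2.168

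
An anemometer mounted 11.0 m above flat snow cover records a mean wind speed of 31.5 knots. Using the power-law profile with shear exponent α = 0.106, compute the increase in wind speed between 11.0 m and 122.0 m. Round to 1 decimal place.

Power law: V₂ = V₁ · (z₂/z₁)^α = 31.5 × (11.0909)^0.106 = 40.6515 knots
ΔV = 40.6515 − 31.5 = 9.1515 knots

9.2 knots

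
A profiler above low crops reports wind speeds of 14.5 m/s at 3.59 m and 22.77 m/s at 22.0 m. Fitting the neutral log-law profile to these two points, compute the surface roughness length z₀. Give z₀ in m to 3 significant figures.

z₀ ≈ 0.150 m

Log law: V(z) ∝ ln(z/z₀). With r = V₁/V₂ = 14.5/22.77 = 0.63680,
r · ln(z₂/z₀) = ln(z₁/z₀) ⇒ ln z₀ = (ln z₁ − r·ln z₂)/(1 − r)
ln z₀ = (1.27815 − 0.63680×3.09104) / 0.36320 = -1.9004
z₀ = exp(-1.9004) = 0.1495 m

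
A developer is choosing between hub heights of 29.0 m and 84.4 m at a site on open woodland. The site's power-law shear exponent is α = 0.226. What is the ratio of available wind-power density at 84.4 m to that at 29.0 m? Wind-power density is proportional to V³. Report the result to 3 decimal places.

2.063

Speed ratio: V_B/V_A = (z_B/z_A)^α = (84.4/29.0)^0.226 = (2.9103)^0.226 = 1.27307
Power-density ratio: P_B/P_A = (V_B/V_A)³ = (1.27307)³ = 2.06326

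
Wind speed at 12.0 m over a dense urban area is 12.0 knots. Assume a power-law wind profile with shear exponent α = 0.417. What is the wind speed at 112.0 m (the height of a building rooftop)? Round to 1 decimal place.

Power-law profile: V₂ = V₁ · (z₂/z₁)^α
V₂ = 12.0 × (112.0/12.0)^0.417 = 12.0 × (9.3333)^0.417
    = 12.0 × 2.5381 = 30.4570 knots

30.5 knots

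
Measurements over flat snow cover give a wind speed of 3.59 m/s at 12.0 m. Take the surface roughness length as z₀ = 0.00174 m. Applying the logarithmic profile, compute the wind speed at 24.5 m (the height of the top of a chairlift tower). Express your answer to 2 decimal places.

Log law: V(z) ∝ ln(z/z₀), so V₂/V₁ = ln(z₂/z₀) / ln(z₁/z₀).
ln(24.5/0.00174) = 9.5525, ln(12.0/0.00174) = 8.8388
V₂ = 3.59 × 9.5525/8.8388 = 3.59 × 1.0808 = 3.8799 m/s

3.88 m/s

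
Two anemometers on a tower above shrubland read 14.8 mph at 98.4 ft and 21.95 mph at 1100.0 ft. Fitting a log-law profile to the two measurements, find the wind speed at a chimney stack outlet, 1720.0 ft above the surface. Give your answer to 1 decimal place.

Log law: V ∝ ln(z/z₀). From the pair, with r = V₁/V₂ = 0.67426,
ln z₀ = (ln z₁ − r·ln z₂)/(1 − r) = (4.5890 − 0.67426×7.0031)/0.32574 = -0.4078 → z₀ = 0.6651 ft
V₃ = V₁ · ln(z₃/z₀)/ln(z₁/z₀) = 14.8 × 7.8579/4.9969 = 23.2740 mph

23.3 mph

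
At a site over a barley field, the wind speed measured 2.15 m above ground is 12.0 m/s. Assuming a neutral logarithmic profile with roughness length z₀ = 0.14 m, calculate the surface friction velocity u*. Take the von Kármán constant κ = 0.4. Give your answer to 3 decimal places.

Log law: V(z) = (u*/κ) · ln(z/z₀) ⇒ u* = κ · V / ln(z/z₀)
u* = 0.4 × 12.0 / ln(2.15/0.14) = 0.4 × 12.0 / 2.7316
   = 4.8000 / 2.7316 = 1.7572 m/s

u* ≈ 1.757 m/s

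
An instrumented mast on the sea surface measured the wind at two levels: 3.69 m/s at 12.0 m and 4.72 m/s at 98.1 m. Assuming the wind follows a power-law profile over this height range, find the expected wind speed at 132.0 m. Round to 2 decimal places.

4.89 m/s

First find α: α = ln(V₂/V₁)/ln(z₂/z₁) = ln(4.72/3.69)/ln(98.1/12.0) = 0.24618/2.10108 = 0.1172
Extrapolate from 98.1 m to 132.0 m: V₃ = 4.72 × (132.0/98.1)^0.1172 = 4.72 × 1.0354 = 4.8870 m/s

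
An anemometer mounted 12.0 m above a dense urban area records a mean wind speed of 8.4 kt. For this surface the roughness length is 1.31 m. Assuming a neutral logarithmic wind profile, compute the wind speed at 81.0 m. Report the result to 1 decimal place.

15.6 kt

Log law: V(z) ∝ ln(z/z₀), so V₂/V₁ = ln(z₂/z₀) / ln(z₁/z₀).
ln(81.0/1.31) = 4.1244, ln(12.0/1.31) = 2.2149
V₂ = 8.4 × 4.1244/2.2149 = 8.4 × 1.8621 = 15.6420 kt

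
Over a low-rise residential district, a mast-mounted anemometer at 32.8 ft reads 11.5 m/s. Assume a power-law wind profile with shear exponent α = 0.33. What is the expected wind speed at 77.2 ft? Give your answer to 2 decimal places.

Power-law profile: V₂ = V₁ · (z₂/z₁)^α
V₂ = 11.5 × (77.2/32.8)^0.33 = 11.5 × (2.3537)^0.33
    = 11.5 × 1.3264 = 15.2536 m/s

15.25 m/s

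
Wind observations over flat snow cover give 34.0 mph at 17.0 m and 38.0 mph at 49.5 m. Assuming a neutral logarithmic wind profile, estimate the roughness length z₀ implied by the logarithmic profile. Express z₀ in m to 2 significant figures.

Log law: V(z) ∝ ln(z/z₀). With r = V₁/V₂ = 34.0/38.0 = 0.89474,
r · ln(z₂/z₀) = ln(z₁/z₀) ⇒ ln z₀ = (ln z₁ − r·ln z₂)/(1 − r)
ln z₀ = (2.83321 − 0.89474×3.90197) / 0.10526 = -6.2512
z₀ = exp(-6.2512) = 0.001928 m

z₀ ≈ 0.0019 m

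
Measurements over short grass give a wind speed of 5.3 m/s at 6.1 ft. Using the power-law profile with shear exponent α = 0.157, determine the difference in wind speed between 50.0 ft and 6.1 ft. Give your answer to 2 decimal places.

Power law: V₂ = V₁ · (z₂/z₁)^α = 5.3 × (8.1967)^0.157 = 7.3742 m/s
ΔV = 7.3742 − 5.3 = 2.0742 m/s

2.07 m/s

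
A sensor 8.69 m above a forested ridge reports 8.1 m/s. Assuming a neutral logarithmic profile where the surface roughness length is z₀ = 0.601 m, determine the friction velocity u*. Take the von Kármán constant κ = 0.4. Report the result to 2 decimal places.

Log law: V(z) = (u*/κ) · ln(z/z₀) ⇒ u* = κ · V / ln(z/z₀)
u* = 0.4 × 8.1 / ln(8.69/0.601) = 0.4 × 8.1 / 2.6713
   = 3.2400 / 2.6713 = 1.2129 m/s

u* ≈ 1.21 m/s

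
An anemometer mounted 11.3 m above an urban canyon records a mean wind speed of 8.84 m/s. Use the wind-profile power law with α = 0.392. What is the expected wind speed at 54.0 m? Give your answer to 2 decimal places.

16.32 m/s

Power-law profile: V₂ = V₁ · (z₂/z₁)^α
V₂ = 8.84 × (54.0/11.3)^0.392 = 8.84 × (4.7788)^0.392
    = 8.84 × 1.8463 = 16.3209 m/s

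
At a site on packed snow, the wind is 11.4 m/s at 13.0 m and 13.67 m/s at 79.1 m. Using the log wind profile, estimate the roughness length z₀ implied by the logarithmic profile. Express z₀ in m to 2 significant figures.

Log law: V(z) ∝ ln(z/z₀). With r = V₁/V₂ = 11.4/13.67 = 0.83394,
r · ln(z₂/z₀) = ln(z₁/z₀) ⇒ ln z₀ = (ln z₁ − r·ln z₂)/(1 − r)
ln z₀ = (2.56495 − 0.83394×4.37071) / 0.16606 = -6.5036
z₀ = exp(-6.5036) = 0.001498 m

z₀ ≈ 0.0015 m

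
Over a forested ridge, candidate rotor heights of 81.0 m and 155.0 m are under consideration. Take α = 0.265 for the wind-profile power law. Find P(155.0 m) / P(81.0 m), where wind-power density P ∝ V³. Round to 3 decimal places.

Speed ratio: V_B/V_A = (z_B/z_A)^α = (155.0/81.0)^0.265 = (1.9136)^0.265 = 1.18765
Power-density ratio: P_B/P_A = (V_B/V_A)³ = (1.18765)³ = 1.67521

1.675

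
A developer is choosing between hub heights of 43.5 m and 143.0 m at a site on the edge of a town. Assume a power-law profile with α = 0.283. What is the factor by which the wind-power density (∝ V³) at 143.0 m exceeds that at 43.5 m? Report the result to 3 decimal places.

Speed ratio: V_B/V_A = (z_B/z_A)^α = (143.0/43.5)^0.283 = (3.2874)^0.283 = 1.40045
Power-density ratio: P_B/P_A = (V_B/V_A)³ = (1.40045)³ = 2.74665

2.747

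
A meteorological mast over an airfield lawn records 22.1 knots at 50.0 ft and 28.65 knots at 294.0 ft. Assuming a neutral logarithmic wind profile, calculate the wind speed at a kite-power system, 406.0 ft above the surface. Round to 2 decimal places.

29.84 knots

Log law: V ∝ ln(z/z₀). From the pair, with r = V₁/V₂ = 0.77138,
ln z₀ = (ln z₁ − r·ln z₂)/(1 − r) = (3.9120 − 0.77138×5.6836)/0.22862 = -2.0653 → z₀ = 0.1268 ft
V₃ = V₁ · ln(z₃/z₀)/ln(z₁/z₀) = 22.1 × 8.0716/5.9773 = 29.8434 knots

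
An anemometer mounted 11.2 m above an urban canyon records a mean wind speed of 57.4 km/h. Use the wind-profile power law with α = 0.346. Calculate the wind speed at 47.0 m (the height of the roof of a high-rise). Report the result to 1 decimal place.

Power-law profile: V₂ = V₁ · (z₂/z₁)^α
V₂ = 57.4 × (47.0/11.2)^0.346 = 57.4 × (4.1964)^0.346
    = 57.4 × 1.6425 = 94.2819 km/h

94.3 km/h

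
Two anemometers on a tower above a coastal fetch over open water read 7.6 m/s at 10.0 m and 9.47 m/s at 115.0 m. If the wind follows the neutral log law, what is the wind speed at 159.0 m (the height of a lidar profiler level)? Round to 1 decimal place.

Log law: V ∝ ln(z/z₀). From the pair, with r = V₁/V₂ = 0.80253,
ln z₀ = (ln z₁ − r·ln z₂)/(1 − r) = (2.3026 − 0.80253×4.7449)/0.19747 = -7.6235 → z₀ = 0.0004888 m
V₃ = V₁ · ln(z₃/z₀)/ln(z₁/z₀) = 7.6 × 12.6924/9.9261 = 9.7181 m/s

9.7 m/s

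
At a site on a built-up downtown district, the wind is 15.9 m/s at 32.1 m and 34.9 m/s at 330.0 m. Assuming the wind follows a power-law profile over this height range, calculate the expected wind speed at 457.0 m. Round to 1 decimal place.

39.0 m/s

First find α: α = ln(V₂/V₁)/ln(z₂/z₁) = ln(34.9/15.9)/ln(330.0/32.1) = 0.78617/2.33024 = 0.3374
Extrapolate from 330.0 m to 457.0 m: V₃ = 34.9 × (457.0/330.0)^0.3374 = 34.9 × 1.1161 = 38.9521 m/s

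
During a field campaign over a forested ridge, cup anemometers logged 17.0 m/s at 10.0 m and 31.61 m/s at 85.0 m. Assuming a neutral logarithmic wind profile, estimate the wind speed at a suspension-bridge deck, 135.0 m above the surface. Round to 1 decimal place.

Log law: V ∝ ln(z/z₀). From the pair, with r = V₁/V₂ = 0.53780,
ln z₀ = (ln z₁ − r·ln z₂)/(1 − r) = (2.3026 − 0.53780×4.4427)/0.46220 = -0.1876 → z₀ = 0.8290 m
V₃ = V₁ · ln(z₃/z₀)/ln(z₁/z₀) = 17.0 × 5.0928/2.4902 = 34.7683 m/s

34.8 m/s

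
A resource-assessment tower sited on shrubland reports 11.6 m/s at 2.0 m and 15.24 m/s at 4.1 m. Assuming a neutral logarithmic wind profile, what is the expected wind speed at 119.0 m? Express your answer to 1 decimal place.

Log law: V ∝ ln(z/z₀). From the pair, with r = V₁/V₂ = 0.76115,
ln z₀ = (ln z₁ − r·ln z₂)/(1 − r) = (0.6931 − 0.76115×1.4110)/0.23885 = -1.5945 → z₀ = 0.2030 m
V₃ = V₁ · ln(z₃/z₀)/ln(z₁/z₀) = 11.6 × 6.3736/2.2876 = 32.3190 m/s

32.3 m/s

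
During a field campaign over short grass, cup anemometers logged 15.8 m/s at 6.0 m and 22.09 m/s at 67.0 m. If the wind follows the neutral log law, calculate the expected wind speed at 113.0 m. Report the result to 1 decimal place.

23.5 m/s

Log law: V ∝ ln(z/z₀). From the pair, with r = V₁/V₂ = 0.71526,
ln z₀ = (ln z₁ − r·ln z₂)/(1 − r) = (1.7918 − 0.71526×4.2047)/0.28474 = -4.2693 → z₀ = 0.01399 m
V₃ = V₁ · ln(z₃/z₀)/ln(z₁/z₀) = 15.8 × 8.9967/6.0611 = 23.4526 m/s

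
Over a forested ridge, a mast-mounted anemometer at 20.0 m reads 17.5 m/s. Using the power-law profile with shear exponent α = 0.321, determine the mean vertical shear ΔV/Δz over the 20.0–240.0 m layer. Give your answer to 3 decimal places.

0.097 m/s/m

Power law: V₂ = V₁ · (z₂/z₁)^α = 17.5 × (12.0000)^0.321 = 38.8557 m/s
ΔV/Δz = (38.8557 − 17.5)/(240.0 − 20.0) = 21.3557/220.0000 = 0.09707 m/s/m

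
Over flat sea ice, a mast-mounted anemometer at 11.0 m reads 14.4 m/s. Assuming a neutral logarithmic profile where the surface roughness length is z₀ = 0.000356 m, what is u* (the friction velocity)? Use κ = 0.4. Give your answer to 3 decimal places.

Log law: V(z) = (u*/κ) · ln(z/z₀) ⇒ u* = κ · V / ln(z/z₀)
u* = 0.4 × 14.4 / ln(11.0/0.000356) = 0.4 × 14.4 / 10.3385
   = 5.7600 / 10.3385 = 0.5571 m/s

u* ≈ 0.557 m/s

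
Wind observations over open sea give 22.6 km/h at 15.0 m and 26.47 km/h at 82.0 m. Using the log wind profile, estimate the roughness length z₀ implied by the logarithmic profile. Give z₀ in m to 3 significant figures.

z₀ ≈ 0.000738 m

Log law: V(z) ∝ ln(z/z₀). With r = V₁/V₂ = 22.6/26.47 = 0.85380,
r · ln(z₂/z₀) = ln(z₁/z₀) ⇒ ln z₀ = (ln z₁ − r·ln z₂)/(1 − r)
ln z₀ = (2.70805 − 0.85380×4.40672) / 0.14620 = -7.2118
z₀ = exp(-7.2118) = 0.0007378 m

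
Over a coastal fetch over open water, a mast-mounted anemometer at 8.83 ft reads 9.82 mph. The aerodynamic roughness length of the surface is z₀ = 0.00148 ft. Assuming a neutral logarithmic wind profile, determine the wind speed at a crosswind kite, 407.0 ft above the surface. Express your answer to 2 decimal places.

Log law: V(z) ∝ ln(z/z₀), so V₂/V₁ = ln(z₂/z₀) / ln(z₁/z₀).
ln(407.0/0.00148) = 12.5245, ln(8.83/0.00148) = 8.6939
V₂ = 9.82 × 12.5245/8.6939 = 9.82 × 1.4406 = 14.1468 mph

14.15 mph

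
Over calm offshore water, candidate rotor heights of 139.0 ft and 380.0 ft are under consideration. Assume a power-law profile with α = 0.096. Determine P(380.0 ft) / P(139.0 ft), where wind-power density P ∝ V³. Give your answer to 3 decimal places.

1.336

Speed ratio: V_B/V_A = (z_B/z_A)^α = (380.0/139.0)^0.096 = (2.7338)^0.096 = 1.10136
Power-density ratio: P_B/P_A = (V_B/V_A)³ = (1.10136)³ = 1.33595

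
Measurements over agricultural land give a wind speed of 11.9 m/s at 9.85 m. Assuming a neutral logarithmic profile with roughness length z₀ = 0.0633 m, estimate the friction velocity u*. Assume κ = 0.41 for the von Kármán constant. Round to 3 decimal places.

Log law: V(z) = (u*/κ) · ln(z/z₀) ⇒ u* = κ · V / ln(z/z₀)
u* = 0.41 × 11.9 / ln(9.85/0.0633) = 0.41 × 11.9 / 5.0473
   = 4.8790 / 5.0473 = 0.9666 m/s

u* ≈ 0.967 m/s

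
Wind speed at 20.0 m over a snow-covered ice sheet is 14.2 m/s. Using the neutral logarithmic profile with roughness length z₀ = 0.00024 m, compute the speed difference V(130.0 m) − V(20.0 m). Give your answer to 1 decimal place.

2.3 m/s

Log law: V₂ = V₁ · ln(z₂/z₀)/ln(z₁/z₀) = 14.2 × 13.2024/11.3306 = 16.5458 m/s
ΔV = 16.5458 − 14.2 = 2.3458 m/s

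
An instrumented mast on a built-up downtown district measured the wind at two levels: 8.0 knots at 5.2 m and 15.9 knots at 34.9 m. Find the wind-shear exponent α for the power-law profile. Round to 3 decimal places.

α ≈ 0.361

Power law: V₂/V₁ = (z₂/z₁)^α ⇒ α = ln(V₂/V₁) / ln(z₂/z₁)
α = ln(15.9/8.0) / ln(34.9/5.2) = ln(1.9875) / ln(6.7115)
  = 0.68688 / 1.90383 = 0.36079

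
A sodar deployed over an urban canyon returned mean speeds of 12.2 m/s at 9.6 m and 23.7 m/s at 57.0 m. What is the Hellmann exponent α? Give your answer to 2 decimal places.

α ≈ 0.37

Power law: V₂/V₁ = (z₂/z₁)^α ⇒ α = ln(V₂/V₁) / ln(z₂/z₁)
α = ln(23.7/12.2) / ln(57.0/9.6) = ln(1.9426) / ln(5.9375)
  = 0.66404 / 1.78129 = 0.37279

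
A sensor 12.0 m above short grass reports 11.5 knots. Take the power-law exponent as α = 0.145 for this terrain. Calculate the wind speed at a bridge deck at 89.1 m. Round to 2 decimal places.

15.38 knots

Power-law profile: V₂ = V₁ · (z₂/z₁)^α
V₂ = 11.5 × (89.1/12.0)^0.145 = 11.5 × (7.4250)^0.145
    = 11.5 × 1.3374 = 15.3797 knots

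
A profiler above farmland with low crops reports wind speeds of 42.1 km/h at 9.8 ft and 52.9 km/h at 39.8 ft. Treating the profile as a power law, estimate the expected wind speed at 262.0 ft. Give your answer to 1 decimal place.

71.9 km/h

First find α: α = ln(V₂/V₁)/ln(z₂/z₁) = ln(52.9/42.1)/ln(39.8/9.8) = 0.22836/1.40148 = 0.1629
Extrapolate from 39.8 ft to 262.0 ft: V₃ = 52.9 × (262.0/39.8)^0.1629 = 52.9 × 1.3594 = 71.9130 km/h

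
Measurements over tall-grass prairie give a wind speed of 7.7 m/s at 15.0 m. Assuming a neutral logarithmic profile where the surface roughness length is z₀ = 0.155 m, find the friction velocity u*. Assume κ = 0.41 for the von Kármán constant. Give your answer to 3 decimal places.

u* ≈ 0.690 m/s

Log law: V(z) = (u*/κ) · ln(z/z₀) ⇒ u* = κ · V / ln(z/z₀)
u* = 0.41 × 7.7 / ln(15.0/0.155) = 0.41 × 7.7 / 4.5724
   = 3.1570 / 4.5724 = 0.6904 m/s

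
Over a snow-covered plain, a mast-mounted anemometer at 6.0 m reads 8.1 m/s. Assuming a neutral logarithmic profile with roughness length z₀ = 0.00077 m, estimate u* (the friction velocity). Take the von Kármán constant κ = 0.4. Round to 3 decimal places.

Log law: V(z) = (u*/κ) · ln(z/z₀) ⇒ u* = κ · V / ln(z/z₀)
u* = 0.4 × 8.1 / ln(6.0/0.00077) = 0.4 × 8.1 / 8.9609
   = 3.2400 / 8.9609 = 0.3616 m/s

u* ≈ 0.362 m/s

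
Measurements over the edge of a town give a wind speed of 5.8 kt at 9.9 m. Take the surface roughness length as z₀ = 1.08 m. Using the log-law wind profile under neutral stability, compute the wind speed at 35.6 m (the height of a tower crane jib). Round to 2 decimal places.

Log law: V(z) ∝ ln(z/z₀), so V₂/V₁ = ln(z₂/z₀) / ln(z₁/z₀).
ln(35.6/1.08) = 3.4954, ln(9.9/1.08) = 2.2156
V₂ = 5.8 × 3.4954/2.2156 = 5.8 × 1.5776 = 9.1503 kt

9.15 kt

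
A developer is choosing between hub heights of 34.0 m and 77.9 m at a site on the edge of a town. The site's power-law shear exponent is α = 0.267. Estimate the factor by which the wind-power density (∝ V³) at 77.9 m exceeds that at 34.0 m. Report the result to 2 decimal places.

1.94

Speed ratio: V_B/V_A = (z_B/z_A)^α = (77.9/34.0)^0.267 = (2.2912)^0.267 = 1.24777
Power-density ratio: P_B/P_A = (V_B/V_A)³ = (1.24777)³ = 1.94271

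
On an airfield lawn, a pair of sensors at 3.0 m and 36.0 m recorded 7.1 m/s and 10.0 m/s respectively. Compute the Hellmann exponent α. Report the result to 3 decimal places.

Power law: V₂/V₁ = (z₂/z₁)^α ⇒ α = ln(V₂/V₁) / ln(z₂/z₁)
α = ln(10.0/7.1) / ln(36.0/3.0) = ln(1.4085) / ln(12.0000)
  = 0.34249 / 2.48491 = 0.13783

α ≈ 0.138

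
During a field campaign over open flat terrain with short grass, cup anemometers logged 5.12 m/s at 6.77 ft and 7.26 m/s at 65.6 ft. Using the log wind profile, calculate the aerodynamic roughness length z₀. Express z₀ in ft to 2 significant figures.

z₀ ≈ 0.030 ft

Log law: V(z) ∝ ln(z/z₀). With r = V₁/V₂ = 5.12/7.26 = 0.70523,
r · ln(z₂/z₀) = ln(z₁/z₀) ⇒ ln z₀ = (ln z₁ − r·ln z₂)/(1 − r)
ln z₀ = (1.91250 − 0.70523×4.18358) / 0.29477 = -3.5211
z₀ = exp(-3.5211) = 0.02957 ft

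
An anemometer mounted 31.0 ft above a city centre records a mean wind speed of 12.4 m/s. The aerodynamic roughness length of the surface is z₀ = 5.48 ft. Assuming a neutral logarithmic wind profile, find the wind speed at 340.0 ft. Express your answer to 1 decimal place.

29.5 m/s

Log law: V(z) ∝ ln(z/z₀), so V₂/V₁ = ln(z₂/z₀) / ln(z₁/z₀).
ln(340.0/5.48) = 4.1278, ln(31.0/5.48) = 1.7329
V₂ = 12.4 × 4.1278/1.7329 = 12.4 × 2.3821 = 29.5376 m/s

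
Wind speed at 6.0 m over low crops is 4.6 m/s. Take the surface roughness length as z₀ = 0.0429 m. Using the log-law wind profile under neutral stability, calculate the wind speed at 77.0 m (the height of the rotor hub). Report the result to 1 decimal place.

Log law: V(z) ∝ ln(z/z₀), so V₂/V₁ = ln(z₂/z₀) / ln(z₁/z₀).
ln(77.0/0.0429) = 7.4927, ln(6.0/0.0429) = 4.9406
V₂ = 4.6 × 7.4927/4.9406 = 4.6 × 1.5165 = 6.9761 m/s

7.0 m/s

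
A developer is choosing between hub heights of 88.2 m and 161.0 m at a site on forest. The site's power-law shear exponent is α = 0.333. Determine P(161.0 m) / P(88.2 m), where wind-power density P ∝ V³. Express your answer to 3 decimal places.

1.824

Speed ratio: V_B/V_A = (z_B/z_A)^α = (161.0/88.2)^0.333 = (1.8254)^0.333 = 1.22189
Power-density ratio: P_B/P_A = (V_B/V_A)³ = (1.22189)³ = 1.82430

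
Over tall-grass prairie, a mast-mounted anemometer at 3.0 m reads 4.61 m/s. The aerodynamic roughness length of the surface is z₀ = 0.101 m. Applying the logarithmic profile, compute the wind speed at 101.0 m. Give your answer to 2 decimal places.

Log law: V(z) ∝ ln(z/z₀), so V₂/V₁ = ln(z₂/z₀) / ln(z₁/z₀).
ln(101.0/0.101) = 6.9078, ln(3.0/0.101) = 3.3912
V₂ = 4.61 × 6.9078/3.3912 = 4.61 × 2.0369 = 9.3903 m/s

9.39 m/s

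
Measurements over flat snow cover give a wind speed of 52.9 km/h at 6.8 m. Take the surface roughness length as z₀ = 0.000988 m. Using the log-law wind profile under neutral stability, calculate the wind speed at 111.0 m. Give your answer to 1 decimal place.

Log law: V(z) ∝ ln(z/z₀), so V₂/V₁ = ln(z₂/z₀) / ln(z₁/z₀).
ln(111.0/0.000988) = 11.6294, ln(6.8/0.000988) = 8.8368
V₂ = 52.9 × 11.6294/8.8368 = 52.9 × 1.3160 = 69.6176 km/h

69.6 km/h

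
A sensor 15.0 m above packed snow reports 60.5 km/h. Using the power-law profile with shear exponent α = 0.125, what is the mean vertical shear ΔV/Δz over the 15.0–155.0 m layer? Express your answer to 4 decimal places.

0.1465 km/h/m

Power law: V₂ = V₁ · (z₂/z₁)^α = 60.5 × (10.3333)^0.125 = 81.0094 km/h
ΔV/Δz = (81.0094 − 60.5)/(155.0 − 15.0) = 20.5094/140.0000 = 0.14650 km/h/m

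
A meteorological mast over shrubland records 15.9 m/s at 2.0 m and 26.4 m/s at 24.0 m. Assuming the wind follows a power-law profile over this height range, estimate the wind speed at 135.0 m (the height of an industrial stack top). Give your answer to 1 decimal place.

First find α: α = ln(V₂/V₁)/ln(z₂/z₁) = ln(26.4/15.9)/ln(24.0/2.0) = 0.50704/2.48491 = 0.2040
Extrapolate from 24.0 m to 135.0 m: V₃ = 26.4 × (135.0/24.0)^0.2040 = 26.4 × 1.4225 = 37.5549 m/s

37.6 m/s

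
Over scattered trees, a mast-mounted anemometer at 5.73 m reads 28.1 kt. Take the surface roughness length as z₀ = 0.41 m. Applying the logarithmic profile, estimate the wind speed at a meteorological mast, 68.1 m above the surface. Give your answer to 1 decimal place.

Log law: V(z) ∝ ln(z/z₀), so V₂/V₁ = ln(z₂/z₀) / ln(z₁/z₀).
ln(68.1/0.41) = 5.1126, ln(5.73/0.41) = 2.6373
V₂ = 28.1 × 5.1126/2.6373 = 28.1 × 1.9386 = 54.4734 kt

54.5 kt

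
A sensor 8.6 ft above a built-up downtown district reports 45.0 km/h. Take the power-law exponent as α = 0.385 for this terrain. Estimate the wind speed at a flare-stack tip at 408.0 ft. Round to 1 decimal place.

Power-law profile: V₂ = V₁ · (z₂/z₁)^α
V₂ = 45.0 × (408.0/8.6)^0.385 = 45.0 × (47.4419)^0.385
    = 45.0 × 4.4190 = 198.8542 km/h

198.9 km/h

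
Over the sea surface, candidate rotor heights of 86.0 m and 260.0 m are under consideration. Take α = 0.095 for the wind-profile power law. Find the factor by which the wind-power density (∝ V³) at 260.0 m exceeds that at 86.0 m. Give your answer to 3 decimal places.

1.371

Speed ratio: V_B/V_A = (z_B/z_A)^α = (260.0/86.0)^0.095 = (3.0233)^0.095 = 1.11082
Power-density ratio: P_B/P_A = (V_B/V_A)³ = (1.11082)³ = 1.37068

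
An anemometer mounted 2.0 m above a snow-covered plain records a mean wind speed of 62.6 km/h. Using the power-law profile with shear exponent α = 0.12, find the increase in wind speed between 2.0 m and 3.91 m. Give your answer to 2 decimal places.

5.24 km/h

Power law: V₂ = V₁ · (z₂/z₁)^α = 62.6 × (1.9550)^0.12 = 67.8441 km/h
ΔV = 67.8441 − 62.6 = 5.2441 km/h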